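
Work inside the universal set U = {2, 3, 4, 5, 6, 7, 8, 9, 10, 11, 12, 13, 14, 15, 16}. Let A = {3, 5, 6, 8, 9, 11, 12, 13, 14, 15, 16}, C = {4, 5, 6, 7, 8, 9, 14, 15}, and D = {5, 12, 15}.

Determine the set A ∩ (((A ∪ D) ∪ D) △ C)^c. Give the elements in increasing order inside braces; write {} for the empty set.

A ∪ D = {3, 5, 6, 8, 9, 11, 12, 13, 14, 15, 16}
(A ∪ D) ∪ D = {3, 5, 6, 8, 9, 11, 12, 13, 14, 15, 16}
((A ∪ D) ∪ D) △ C = {3, 4, 7, 11, 12, 13, 16}
(((A ∪ D) ∪ D) △ C)^c = {2, 5, 6, 8, 9, 10, 14, 15}
A ∩ (((A ∪ D) ∪ D) △ C)^c = {5, 6, 8, 9, 14, 15}

{5, 6, 8, 9, 14, 15}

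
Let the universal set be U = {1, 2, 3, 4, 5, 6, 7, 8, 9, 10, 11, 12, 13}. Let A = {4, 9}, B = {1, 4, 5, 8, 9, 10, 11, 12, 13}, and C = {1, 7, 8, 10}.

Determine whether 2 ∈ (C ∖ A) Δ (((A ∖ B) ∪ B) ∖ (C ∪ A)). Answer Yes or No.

2 ∉ C and 2 ∉ A, so 2 ∉ C ∖ A
2 ∉ A and 2 ∉ B, so 2 ∉ A ∖ B
2 ∉ (A ∖ B) and 2 ∉ B, so 2 ∉ (A ∖ B) ∪ B
2 ∉ C and 2 ∉ A, so 2 ∉ C ∪ A
2 ∉ ((A ∖ B) ∪ B) and 2 ∉ (C ∪ A), so 2 ∉ ((A ∖ B) ∪ B) ∖ (C ∪ A)
2 ∉ (C ∖ A) and 2 ∉ (((A ∖ B) ∪ B) ∖ (C ∪ A)), so 2 ∉ (C ∖ A) Δ (((A ∖ B) ∪ B) ∖ (C ∪ A))

No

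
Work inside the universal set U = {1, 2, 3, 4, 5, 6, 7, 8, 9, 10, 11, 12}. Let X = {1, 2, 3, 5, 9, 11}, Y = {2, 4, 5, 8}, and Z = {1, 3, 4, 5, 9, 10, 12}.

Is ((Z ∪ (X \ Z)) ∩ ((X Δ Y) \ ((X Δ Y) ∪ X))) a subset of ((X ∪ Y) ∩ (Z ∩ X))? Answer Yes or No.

Yes

X \ Z = {2, 11}
Z ∪ (X \ Z) = {1, 2, 3, 4, 5, 9, 10, 11, 12}
X Δ Y = {1, 3, 4, 8, 9, 11}
(X Δ Y) ∪ X = {1, 2, 3, 4, 5, 8, 9, 11}
(X Δ Y) \ ((X Δ Y) ∪ X) = {}
(Z ∪ (X \ Z)) ∩ ((X Δ Y) \ ((X Δ Y) ∪ X)) = {}
X ∪ Y = {1, 2, 3, 4, 5, 8, 9, 11}
Z ∩ X = {1, 3, 5, 9}
(X ∪ Y) ∩ (Z ∩ X) = {1, 3, 5, 9}
Every element of {} is in {1, 3, 5, 9}, so (Z ∪ (X \ Z)) ∩ ((X Δ Y) \ ((X Δ Y) ∪ X)) ⊆ (X ∪ Y) ∩ (Z ∩ X).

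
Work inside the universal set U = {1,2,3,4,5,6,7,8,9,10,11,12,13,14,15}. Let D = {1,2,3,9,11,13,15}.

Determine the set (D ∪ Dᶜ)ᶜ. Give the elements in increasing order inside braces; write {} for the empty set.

{}

Dᶜ = {4,5,6,7,8,10,12,14}
D ∪ Dᶜ = {1,2,3,4,5,6,7,8,9,10,11,12,13,14,15}
(D ∪ Dᶜ)ᶜ = {}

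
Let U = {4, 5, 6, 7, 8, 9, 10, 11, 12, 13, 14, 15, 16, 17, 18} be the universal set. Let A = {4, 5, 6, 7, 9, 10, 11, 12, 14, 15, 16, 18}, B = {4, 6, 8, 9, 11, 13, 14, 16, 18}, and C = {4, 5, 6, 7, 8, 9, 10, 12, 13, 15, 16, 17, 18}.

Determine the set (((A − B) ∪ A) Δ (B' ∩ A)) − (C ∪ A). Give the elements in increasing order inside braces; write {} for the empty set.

A − B = {5, 7, 10, 12, 15}
(A − B) ∪ A = {4, 5, 6, 7, 9, 10, 11, 12, 14, 15, 16, 18}
B' = {5, 7, 10, 12, 15, 17}
B' ∩ A = {5, 7, 10, 12, 15}
((A − B) ∪ A) Δ (B' ∩ A) = {4, 6, 9, 11, 14, 16, 18}
C ∪ A = {4, 5, 6, 7, 8, 9, 10, 11, 12, 13, 14, 15, 16, 17, 18}
(((A − B) ∪ A) Δ (B' ∩ A)) − (C ∪ A) = {}

{}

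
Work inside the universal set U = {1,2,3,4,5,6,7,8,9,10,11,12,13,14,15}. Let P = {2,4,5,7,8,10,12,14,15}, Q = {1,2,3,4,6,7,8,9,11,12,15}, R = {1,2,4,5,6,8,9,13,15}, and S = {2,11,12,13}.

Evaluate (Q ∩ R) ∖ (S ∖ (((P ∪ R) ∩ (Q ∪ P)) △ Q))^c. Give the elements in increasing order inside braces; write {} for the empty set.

Q ∩ R = {1,2,4,6,8,9,15}
P ∪ R = {1,2,4,5,6,7,8,9,10,12,13,14,15}
Q ∪ P = {1,2,3,4,5,6,7,8,9,10,11,12,14,15}
(P ∪ R) ∩ (Q ∪ P) = {1,2,4,5,6,7,8,9,10,12,14,15}
((P ∪ R) ∩ (Q ∪ P)) △ Q = {3,5,10,11,14}
S ∖ (((P ∪ R) ∩ (Q ∪ P)) △ Q) = {2,12,13}
(S ∖ (((P ∪ R) ∩ (Q ∪ P)) △ Q))^c = {1,3,4,5,6,7,8,9,10,11,14,15}
(Q ∩ R) ∖ (S ∖ (((P ∪ R) ∩ (Q ∪ P)) △ Q))^c = {2}

{2}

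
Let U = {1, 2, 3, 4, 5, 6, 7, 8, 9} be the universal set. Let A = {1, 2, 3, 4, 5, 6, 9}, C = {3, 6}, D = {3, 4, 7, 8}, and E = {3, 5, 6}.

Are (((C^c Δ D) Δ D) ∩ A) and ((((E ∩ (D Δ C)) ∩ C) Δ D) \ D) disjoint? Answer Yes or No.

Yes

C^c = {1, 2, 4, 5, 7, 8, 9}
C^c Δ D = {1, 2, 3, 5, 9}
(C^c Δ D) Δ D = {1, 2, 4, 5, 7, 8, 9}
((C^c Δ D) Δ D) ∩ A = {1, 2, 4, 5, 9}
D Δ C = {4, 6, 7, 8}
E ∩ (D Δ C) = {6}
(E ∩ (D Δ C)) ∩ C = {6}
((E ∩ (D Δ C)) ∩ C) Δ D = {3, 4, 6, 7, 8}
(((E ∩ (D Δ C)) ∩ C) Δ D) \ D = {6}
{1, 2, 4, 5, 9} and {6} share no elements.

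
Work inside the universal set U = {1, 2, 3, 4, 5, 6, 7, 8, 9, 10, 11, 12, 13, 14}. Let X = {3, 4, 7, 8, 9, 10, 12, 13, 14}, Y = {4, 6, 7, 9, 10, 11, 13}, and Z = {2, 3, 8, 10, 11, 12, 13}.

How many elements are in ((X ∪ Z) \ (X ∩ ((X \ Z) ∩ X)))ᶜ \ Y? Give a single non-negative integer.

X ∪ Z = {2, 3, 4, 7, 8, 9, 10, 11, 12, 13, 14}
X \ Z = {4, 7, 9, 14}
(X \ Z) ∩ X = {4, 7, 9, 14}
X ∩ ((X \ Z) ∩ X) = {4, 7, 9, 14}
(X ∪ Z) \ (X ∩ ((X \ Z) ∩ X)) = {2, 3, 8, 10, 11, 12, 13}
((X ∪ Z) \ (X ∩ ((X \ Z) ∩ X)))ᶜ = {1, 4, 5, 6, 7, 9, 14}
((X ∪ Z) \ (X ∩ ((X \ Z) ∩ X)))ᶜ \ Y = {1, 5, 14}
|((X ∪ Z) \ (X ∩ ((X \ Z) ∩ X)))ᶜ \ Y| = 3

3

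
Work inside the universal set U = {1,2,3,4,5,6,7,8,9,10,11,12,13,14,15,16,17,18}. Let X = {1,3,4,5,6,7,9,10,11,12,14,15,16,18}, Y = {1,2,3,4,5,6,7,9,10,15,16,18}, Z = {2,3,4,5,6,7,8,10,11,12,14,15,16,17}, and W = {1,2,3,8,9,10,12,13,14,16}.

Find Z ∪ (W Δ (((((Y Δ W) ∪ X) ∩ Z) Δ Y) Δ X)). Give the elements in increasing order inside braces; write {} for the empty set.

Y Δ W = {4,5,6,7,8,12,13,14,15,18}
(Y Δ W) ∪ X = {1,3,4,5,6,7,8,9,10,11,12,13,14,15,16,18}
((Y Δ W) ∪ X) ∩ Z = {3,4,5,6,7,8,10,11,12,14,15,16}
(((Y Δ W) ∪ X) ∩ Z) Δ Y = {1,2,8,9,11,12,14,18}
((((Y Δ W) ∪ X) ∩ Z) Δ Y) Δ X = {2,3,4,5,6,7,8,10,15,16}
W Δ (((((Y Δ W) ∪ X) ∩ Z) Δ Y) Δ X) = {1,4,5,6,7,9,12,13,14,15}
Z ∪ (W Δ (((((Y Δ W) ∪ X) ∩ Z) Δ Y) Δ X)) = {1,2,3,4,5,6,7,8,9,10,11,12,13,14,15,16,17}

{1,2,3,4,5,6,7,8,9,10,11,12,13,14,15,16,17}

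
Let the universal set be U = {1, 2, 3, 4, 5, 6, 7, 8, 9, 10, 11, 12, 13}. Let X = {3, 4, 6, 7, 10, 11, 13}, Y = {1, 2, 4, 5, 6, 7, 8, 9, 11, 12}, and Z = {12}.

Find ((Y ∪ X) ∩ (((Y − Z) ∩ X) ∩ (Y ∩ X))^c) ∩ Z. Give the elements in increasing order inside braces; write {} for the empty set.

{12}

Y ∪ X = {1, 2, 3, 4, 5, 6, 7, 8, 9, 10, 11, 12, 13}
Y − Z = {1, 2, 4, 5, 6, 7, 8, 9, 11}
(Y − Z) ∩ X = {4, 6, 7, 11}
Y ∩ X = {4, 6, 7, 11}
((Y − Z) ∩ X) ∩ (Y ∩ X) = {4, 6, 7, 11}
(((Y − Z) ∩ X) ∩ (Y ∩ X))^c = {1, 2, 3, 5, 8, 9, 10, 12, 13}
(Y ∪ X) ∩ (((Y − Z) ∩ X) ∩ (Y ∩ X))^c = {1, 2, 3, 5, 8, 9, 10, 12, 13}
((Y ∪ X) ∩ (((Y − Z) ∩ X) ∩ (Y ∩ X))^c) ∩ Z = {12}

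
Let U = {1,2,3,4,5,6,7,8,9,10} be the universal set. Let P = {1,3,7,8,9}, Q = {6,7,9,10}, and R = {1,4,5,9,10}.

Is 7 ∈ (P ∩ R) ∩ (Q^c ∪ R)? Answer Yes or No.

7 ∈ P and 7 ∉ R, so 7 ∉ P ∩ R
7 ∈ Q, so 7 ∉ Q^c
7 ∉ Q^c and 7 ∉ R, so 7 ∉ Q^c ∪ R
7 ∉ (P ∩ R) and 7 ∉ (Q^c ∪ R), so 7 ∉ (P ∩ R) ∩ (Q^c ∪ R)

No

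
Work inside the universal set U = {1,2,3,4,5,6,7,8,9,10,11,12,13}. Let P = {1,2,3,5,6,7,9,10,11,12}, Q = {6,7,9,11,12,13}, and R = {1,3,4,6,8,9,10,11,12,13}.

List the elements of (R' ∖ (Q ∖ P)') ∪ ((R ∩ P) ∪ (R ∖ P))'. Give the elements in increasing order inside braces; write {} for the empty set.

R' = {2,5,7}
Q ∖ P = {13}
(Q ∖ P)' = {1,2,3,4,5,6,7,8,9,10,11,12}
R' ∖ (Q ∖ P)' = {}
R ∩ P = {1,3,6,9,10,11,12}
R ∖ P = {4,8,13}
(R ∩ P) ∪ (R ∖ P) = {1,3,4,6,8,9,10,11,12,13}
((R ∩ P) ∪ (R ∖ P))' = {2,5,7}
(R' ∖ (Q ∖ P)') ∪ ((R ∩ P) ∪ (R ∖ P))' = {2,5,7}

{2,5,7}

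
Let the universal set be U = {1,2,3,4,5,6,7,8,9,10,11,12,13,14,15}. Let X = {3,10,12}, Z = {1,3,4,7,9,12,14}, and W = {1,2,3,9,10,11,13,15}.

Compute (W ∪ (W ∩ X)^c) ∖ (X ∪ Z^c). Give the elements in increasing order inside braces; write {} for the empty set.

{1,4,7,9,14}

W ∩ X = {3,10}
(W ∩ X)^c = {1,2,4,5,6,7,8,9,11,12,13,14,15}
W ∪ (W ∩ X)^c = {1,2,3,4,5,6,7,8,9,10,11,12,13,14,15}
Z^c = {2,5,6,8,10,11,13,15}
X ∪ Z^c = {2,3,5,6,8,10,11,12,13,15}
(W ∪ (W ∩ X)^c) ∖ (X ∪ Z^c) = {1,4,7,9,14}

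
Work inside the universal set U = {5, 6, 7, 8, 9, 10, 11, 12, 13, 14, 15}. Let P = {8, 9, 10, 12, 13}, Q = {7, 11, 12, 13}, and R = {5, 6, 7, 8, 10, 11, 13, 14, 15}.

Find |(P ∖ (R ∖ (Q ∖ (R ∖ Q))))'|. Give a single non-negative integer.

8

R ∖ Q = {5, 6, 8, 10, 14, 15}
Q ∖ (R ∖ Q) = {7, 11, 12, 13}
R ∖ (Q ∖ (R ∖ Q)) = {5, 6, 8, 10, 14, 15}
P ∖ (R ∖ (Q ∖ (R ∖ Q))) = {9, 12, 13}
(P ∖ (R ∖ (Q ∖ (R ∖ Q))))' = {5, 6, 7, 8, 10, 11, 14, 15}
|(P ∖ (R ∖ (Q ∖ (R ∖ Q))))'| = 8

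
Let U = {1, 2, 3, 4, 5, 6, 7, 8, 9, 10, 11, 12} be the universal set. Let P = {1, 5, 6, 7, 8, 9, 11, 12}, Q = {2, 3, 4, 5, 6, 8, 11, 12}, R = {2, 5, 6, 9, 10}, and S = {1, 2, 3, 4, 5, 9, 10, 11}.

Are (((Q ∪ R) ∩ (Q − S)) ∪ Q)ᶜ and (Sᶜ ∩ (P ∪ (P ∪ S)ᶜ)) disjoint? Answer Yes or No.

No

Q ∪ R = {2, 3, 4, 5, 6, 8, 9, 10, 11, 12}
Q − S = {6, 8, 12}
(Q ∪ R) ∩ (Q − S) = {6, 8, 12}
((Q ∪ R) ∩ (Q − S)) ∪ Q = {2, 3, 4, 5, 6, 8, 11, 12}
(((Q ∪ R) ∩ (Q − S)) ∪ Q)ᶜ = {1, 7, 9, 10}
Sᶜ = {6, 7, 8, 12}
P ∪ S = {1, 2, 3, 4, 5, 6, 7, 8, 9, 10, 11, 12}
(P ∪ S)ᶜ = {}
P ∪ (P ∪ S)ᶜ = {1, 5, 6, 7, 8, 9, 11, 12}
Sᶜ ∩ (P ∪ (P ∪ S)ᶜ) = {6, 7, 8, 12}
7 lies in both, so they are not disjoint.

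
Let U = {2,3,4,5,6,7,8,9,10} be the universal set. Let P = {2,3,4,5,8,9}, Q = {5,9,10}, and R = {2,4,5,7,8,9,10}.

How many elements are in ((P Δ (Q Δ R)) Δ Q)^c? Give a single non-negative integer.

Q Δ R = {2,4,7,8}
P Δ (Q Δ R) = {3,5,7,9}
(P Δ (Q Δ R)) Δ Q = {3,7,10}
((P Δ (Q Δ R)) Δ Q)^c = {2,4,5,6,8,9}
|((P Δ (Q Δ R)) Δ Q)^c| = 6

6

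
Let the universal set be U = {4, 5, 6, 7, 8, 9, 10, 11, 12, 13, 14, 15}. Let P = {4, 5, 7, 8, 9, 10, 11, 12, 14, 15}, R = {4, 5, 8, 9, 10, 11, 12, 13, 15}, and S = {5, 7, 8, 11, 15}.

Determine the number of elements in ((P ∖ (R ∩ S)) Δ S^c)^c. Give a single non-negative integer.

9

R ∩ S = {5, 8, 11, 15}
P ∖ (R ∩ S) = {4, 7, 9, 10, 12, 14}
S^c = {4, 6, 9, 10, 12, 13, 14}
(P ∖ (R ∩ S)) Δ S^c = {6, 7, 13}
((P ∖ (R ∩ S)) Δ S^c)^c = {4, 5, 8, 9, 10, 11, 12, 14, 15}
|((P ∖ (R ∩ S)) Δ S^c)^c| = 9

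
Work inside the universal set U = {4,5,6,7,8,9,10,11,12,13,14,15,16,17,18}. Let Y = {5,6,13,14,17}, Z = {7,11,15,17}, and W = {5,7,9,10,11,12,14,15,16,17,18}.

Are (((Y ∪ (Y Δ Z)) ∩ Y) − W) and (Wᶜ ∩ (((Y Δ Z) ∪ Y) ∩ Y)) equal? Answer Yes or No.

Yes

Y Δ Z = {5,6,7,11,13,14,15}
Y ∪ (Y Δ Z) = {5,6,7,11,13,14,15,17}
(Y ∪ (Y Δ Z)) ∩ Y = {5,6,13,14,17}
((Y ∪ (Y Δ Z)) ∩ Y) − W = {6,13}
Wᶜ = {4,6,8,13}
(Y Δ Z) ∪ Y = {5,6,7,11,13,14,15,17}
((Y Δ Z) ∪ Y) ∩ Y = {5,6,13,14,17}
Wᶜ ∩ (((Y Δ Z) ∪ Y) ∩ Y) = {6,13}
Both equal {6,13}, so ((Y ∪ (Y Δ Z)) ∩ Y) − W = Wᶜ ∩ (((Y Δ Z) ∪ Y) ∩ Y).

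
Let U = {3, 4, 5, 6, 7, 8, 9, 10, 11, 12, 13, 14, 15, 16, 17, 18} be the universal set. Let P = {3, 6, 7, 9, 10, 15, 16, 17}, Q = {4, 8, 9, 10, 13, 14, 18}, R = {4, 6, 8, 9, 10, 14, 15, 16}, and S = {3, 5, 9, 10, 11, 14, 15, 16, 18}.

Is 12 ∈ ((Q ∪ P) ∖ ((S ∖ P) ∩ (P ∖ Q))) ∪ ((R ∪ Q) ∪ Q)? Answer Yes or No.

12 ∉ Q and 12 ∉ P, so 12 ∉ Q ∪ P
12 ∉ S and 12 ∉ P, so 12 ∉ S ∖ P
12 ∉ P and 12 ∉ Q, so 12 ∉ P ∖ Q
12 ∉ (S ∖ P) and 12 ∉ (P ∖ Q), so 12 ∉ (S ∖ P) ∩ (P ∖ Q)
12 ∉ (Q ∪ P) and 12 ∉ ((S ∖ P) ∩ (P ∖ Q)), so 12 ∉ (Q ∪ P) ∖ ((S ∖ P) ∩ (P ∖ Q))
12 ∉ R and 12 ∉ Q, so 12 ∉ R ∪ Q
12 ∉ (R ∪ Q) and 12 ∉ Q, so 12 ∉ (R ∪ Q) ∪ Q
12 ∉ ((Q ∪ P) ∖ ((S ∖ P) ∩ (P ∖ Q))) and 12 ∉ ((R ∪ Q) ∪ Q), so 12 ∉ ((Q ∪ P) ∖ ((S ∖ P) ∩ (P ∖ Q))) ∪ ((R ∪ Q) ∪ Q)

No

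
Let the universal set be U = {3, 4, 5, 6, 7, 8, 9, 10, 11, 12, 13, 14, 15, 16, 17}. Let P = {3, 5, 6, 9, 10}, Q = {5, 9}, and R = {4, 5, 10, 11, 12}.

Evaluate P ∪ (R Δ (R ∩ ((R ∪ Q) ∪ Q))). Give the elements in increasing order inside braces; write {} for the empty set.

R ∪ Q = {4, 5, 9, 10, 11, 12}
(R ∪ Q) ∪ Q = {4, 5, 9, 10, 11, 12}
R ∩ ((R ∪ Q) ∪ Q) = {4, 5, 10, 11, 12}
R Δ (R ∩ ((R ∪ Q) ∪ Q)) = {}
P ∪ (R Δ (R ∩ ((R ∪ Q) ∪ Q))) = {3, 5, 6, 9, 10}

{3, 5, 6, 9, 10}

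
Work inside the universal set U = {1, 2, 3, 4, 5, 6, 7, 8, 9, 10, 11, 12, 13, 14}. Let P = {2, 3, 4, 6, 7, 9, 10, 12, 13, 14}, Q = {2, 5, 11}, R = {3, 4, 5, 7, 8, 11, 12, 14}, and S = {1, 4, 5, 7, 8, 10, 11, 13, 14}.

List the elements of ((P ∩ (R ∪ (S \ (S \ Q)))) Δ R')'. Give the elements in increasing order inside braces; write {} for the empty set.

{5, 8, 11}

S \ Q = {1, 4, 7, 8, 10, 13, 14}
S \ (S \ Q) = {5, 11}
R ∪ (S \ (S \ Q)) = {3, 4, 5, 7, 8, 11, 12, 14}
P ∩ (R ∪ (S \ (S \ Q))) = {3, 4, 7, 12, 14}
R' = {1, 2, 6, 9, 10, 13}
(P ∩ (R ∪ (S \ (S \ Q)))) Δ R' = {1, 2, 3, 4, 6, 7, 9, 10, 12, 13, 14}
((P ∩ (R ∪ (S \ (S \ Q)))) Δ R')' = {5, 8, 11}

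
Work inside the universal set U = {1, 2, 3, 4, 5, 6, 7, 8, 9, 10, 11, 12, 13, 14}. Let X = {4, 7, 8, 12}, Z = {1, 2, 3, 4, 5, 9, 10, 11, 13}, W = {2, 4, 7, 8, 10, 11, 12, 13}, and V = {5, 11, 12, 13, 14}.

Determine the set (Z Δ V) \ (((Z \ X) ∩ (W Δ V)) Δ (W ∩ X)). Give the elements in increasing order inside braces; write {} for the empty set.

Z Δ V = {1, 2, 3, 4, 9, 10, 12, 14}
Z \ X = {1, 2, 3, 5, 9, 10, 11, 13}
W Δ V = {2, 4, 5, 7, 8, 10, 14}
(Z \ X) ∩ (W Δ V) = {2, 5, 10}
W ∩ X = {4, 7, 8, 12}
((Z \ X) ∩ (W Δ V)) Δ (W ∩ X) = {2, 4, 5, 7, 8, 10, 12}
(Z Δ V) \ (((Z \ X) ∩ (W Δ V)) Δ (W ∩ X)) = {1, 3, 9, 14}

{1, 3, 9, 14}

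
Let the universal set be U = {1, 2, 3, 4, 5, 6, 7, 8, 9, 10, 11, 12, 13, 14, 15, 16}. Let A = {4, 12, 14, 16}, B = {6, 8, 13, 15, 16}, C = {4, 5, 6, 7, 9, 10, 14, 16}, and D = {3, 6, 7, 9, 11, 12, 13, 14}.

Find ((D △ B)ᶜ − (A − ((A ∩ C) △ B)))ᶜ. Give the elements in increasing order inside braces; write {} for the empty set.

D △ B = {3, 7, 8, 9, 11, 12, 14, 15, 16}
(D △ B)ᶜ = {1, 2, 4, 5, 6, 10, 13}
A ∩ C = {4, 14, 16}
(A ∩ C) △ B = {4, 6, 8, 13, 14, 15}
A − ((A ∩ C) △ B) = {12, 16}
(D △ B)ᶜ − (A − ((A ∩ C) △ B)) = {1, 2, 4, 5, 6, 10, 13}
((D △ B)ᶜ − (A − ((A ∩ C) △ B)))ᶜ = {3, 7, 8, 9, 11, 12, 14, 15, 16}

{3, 7, 8, 9, 11, 12, 14, 15, 16}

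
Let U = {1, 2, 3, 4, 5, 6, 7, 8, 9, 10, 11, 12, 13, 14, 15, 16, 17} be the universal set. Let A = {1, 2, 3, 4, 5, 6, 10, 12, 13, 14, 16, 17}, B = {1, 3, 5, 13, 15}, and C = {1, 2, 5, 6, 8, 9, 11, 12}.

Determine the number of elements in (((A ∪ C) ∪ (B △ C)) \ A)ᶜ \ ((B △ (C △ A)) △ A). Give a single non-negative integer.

A ∪ C = {1, 2, 3, 4, 5, 6, 8, 9, 10, 11, 12, 13, 14, 16, 17}
B △ C = {2, 3, 6, 8, 9, 11, 12, 13, 15}
(A ∪ C) ∪ (B △ C) = {1, 2, 3, 4, 5, 6, 8, 9, 10, 11, 12, 13, 14, 15, 16, 17}
((A ∪ C) ∪ (B △ C)) \ A = {8, 9, 11, 15}
(((A ∪ C) ∪ (B △ C)) \ A)ᶜ = {1, 2, 3, 4, 5, 6, 7, 10, 12, 13, 14, 16, 17}
C △ A = {3, 4, 8, 9, 10, 11, 13, 14, 16, 17}
B △ (C △ A) = {1, 4, 5, 8, 9, 10, 11, 14, 15, 16, 17}
(B △ (C △ A)) △ A = {2, 3, 6, 8, 9, 11, 12, 13, 15}
(((A ∪ C) ∪ (B △ C)) \ A)ᶜ \ ((B △ (C △ A)) △ A) = {1, 4, 5, 7, 10, 14, 16, 17}
|(((A ∪ C) ∪ (B △ C)) \ A)ᶜ \ ((B △ (C △ A)) △ A)| = 8

8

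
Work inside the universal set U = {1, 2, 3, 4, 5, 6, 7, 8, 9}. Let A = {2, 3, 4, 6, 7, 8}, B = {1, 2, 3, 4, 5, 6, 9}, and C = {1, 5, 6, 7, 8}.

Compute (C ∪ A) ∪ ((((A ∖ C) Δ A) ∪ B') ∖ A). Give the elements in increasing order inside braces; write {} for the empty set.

C ∪ A = {1, 2, 3, 4, 5, 6, 7, 8}
A ∖ C = {2, 3, 4}
(A ∖ C) Δ A = {6, 7, 8}
B' = {7, 8}
((A ∖ C) Δ A) ∪ B' = {6, 7, 8}
(((A ∖ C) Δ A) ∪ B') ∖ A = {}
(C ∪ A) ∪ ((((A ∖ C) Δ A) ∪ B') ∖ A) = {1, 2, 3, 4, 5, 6, 7, 8}

{1, 2, 3, 4, 5, 6, 7, 8}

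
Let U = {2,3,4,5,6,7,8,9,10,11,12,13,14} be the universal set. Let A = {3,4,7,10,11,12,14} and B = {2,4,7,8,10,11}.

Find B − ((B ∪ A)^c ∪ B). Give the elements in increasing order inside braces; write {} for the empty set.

B ∪ A = {2,3,4,7,8,10,11,12,14}
(B ∪ A)^c = {5,6,9,13}
(B ∪ A)^c ∪ B = {2,4,5,6,7,8,9,10,11,13}
B − ((B ∪ A)^c ∪ B) = {}

{}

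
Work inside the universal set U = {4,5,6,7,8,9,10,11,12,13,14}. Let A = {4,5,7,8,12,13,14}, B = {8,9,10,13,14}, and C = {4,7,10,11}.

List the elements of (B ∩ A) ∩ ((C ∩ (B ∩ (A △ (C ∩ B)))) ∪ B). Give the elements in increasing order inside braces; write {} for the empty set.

B ∩ A = {8,13,14}
C ∩ B = {10}
A △ (C ∩ B) = {4,5,7,8,10,12,13,14}
B ∩ (A △ (C ∩ B)) = {8,10,13,14}
C ∩ (B ∩ (A △ (C ∩ B))) = {10}
(C ∩ (B ∩ (A △ (C ∩ B)))) ∪ B = {8,9,10,13,14}
(B ∩ A) ∩ ((C ∩ (B ∩ (A △ (C ∩ B)))) ∪ B) = {8,13,14}

{8,13,14}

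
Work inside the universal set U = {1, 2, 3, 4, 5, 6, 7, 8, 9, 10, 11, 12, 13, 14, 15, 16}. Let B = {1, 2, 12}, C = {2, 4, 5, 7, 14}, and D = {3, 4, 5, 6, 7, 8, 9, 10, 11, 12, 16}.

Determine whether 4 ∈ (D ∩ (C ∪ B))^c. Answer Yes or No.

No

4 ∈ C and 4 ∉ B, so 4 ∈ C ∪ B
4 ∈ D and 4 ∈ (C ∪ B), so 4 ∈ D ∩ (C ∪ B)
4 ∉ (D ∩ (C ∪ B))^c since 4 ∈ (D ∩ (C ∪ B))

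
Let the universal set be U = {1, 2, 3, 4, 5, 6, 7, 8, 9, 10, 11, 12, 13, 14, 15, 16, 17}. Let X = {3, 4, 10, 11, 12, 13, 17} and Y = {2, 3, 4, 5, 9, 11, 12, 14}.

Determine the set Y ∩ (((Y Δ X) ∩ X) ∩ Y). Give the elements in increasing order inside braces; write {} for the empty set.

{}

Y Δ X = {2, 5, 9, 10, 13, 14, 17}
(Y Δ X) ∩ X = {10, 13, 17}
((Y Δ X) ∩ X) ∩ Y = {}
Y ∩ (((Y Δ X) ∩ X) ∩ Y) = {}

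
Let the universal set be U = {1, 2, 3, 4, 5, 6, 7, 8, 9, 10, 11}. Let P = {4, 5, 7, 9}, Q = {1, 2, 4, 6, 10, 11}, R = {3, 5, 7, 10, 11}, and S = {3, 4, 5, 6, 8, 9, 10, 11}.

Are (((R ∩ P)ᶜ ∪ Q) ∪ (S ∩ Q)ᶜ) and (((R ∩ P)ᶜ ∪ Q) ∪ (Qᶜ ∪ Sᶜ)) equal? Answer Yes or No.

Yes

R ∩ P = {5, 7}
(R ∩ P)ᶜ = {1, 2, 3, 4, 6, 8, 9, 10, 11}
(R ∩ P)ᶜ ∪ Q = {1, 2, 3, 4, 6, 8, 9, 10, 11}
S ∩ Q = {4, 6, 10, 11}
(S ∩ Q)ᶜ = {1, 2, 3, 5, 7, 8, 9}
((R ∩ P)ᶜ ∪ Q) ∪ (S ∩ Q)ᶜ = {1, 2, 3, 4, 5, 6, 7, 8, 9, 10, 11}
Qᶜ = {3, 5, 7, 8, 9}
Sᶜ = {1, 2, 7}
Qᶜ ∪ Sᶜ = {1, 2, 3, 5, 7, 8, 9}
((R ∩ P)ᶜ ∪ Q) ∪ (Qᶜ ∪ Sᶜ) = {1, 2, 3, 4, 5, 6, 7, 8, 9, 10, 11}
Both equal {1, 2, 3, 4, 5, 6, 7, 8, 9, 10, 11}, so ((R ∩ P)ᶜ ∪ Q) ∪ (S ∩ Q)ᶜ = ((R ∩ P)ᶜ ∪ Q) ∪ (Qᶜ ∪ Sᶜ).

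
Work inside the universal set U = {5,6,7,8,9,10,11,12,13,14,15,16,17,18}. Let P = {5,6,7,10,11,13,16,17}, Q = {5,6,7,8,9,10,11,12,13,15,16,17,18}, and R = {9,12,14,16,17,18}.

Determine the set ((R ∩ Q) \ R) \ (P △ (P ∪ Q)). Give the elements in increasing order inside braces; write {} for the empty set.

R ∩ Q = {9,12,16,17,18}
(R ∩ Q) \ R = {}
P ∪ Q = {5,6,7,8,9,10,11,12,13,15,16,17,18}
P △ (P ∪ Q) = {8,9,12,15,18}
((R ∩ Q) \ R) \ (P △ (P ∪ Q)) = {}

{}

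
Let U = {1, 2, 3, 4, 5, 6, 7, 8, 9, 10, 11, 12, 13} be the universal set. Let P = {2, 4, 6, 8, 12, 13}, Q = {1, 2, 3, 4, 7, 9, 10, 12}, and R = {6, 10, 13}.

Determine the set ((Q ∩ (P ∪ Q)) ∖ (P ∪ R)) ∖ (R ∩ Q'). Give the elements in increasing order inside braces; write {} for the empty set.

{1, 3, 7, 9}

P ∪ Q = {1, 2, 3, 4, 6, 7, 8, 9, 10, 12, 13}
Q ∩ (P ∪ Q) = {1, 2, 3, 4, 7, 9, 10, 12}
P ∪ R = {2, 4, 6, 8, 10, 12, 13}
(Q ∩ (P ∪ Q)) ∖ (P ∪ R) = {1, 3, 7, 9}
Q' = {5, 6, 8, 11, 13}
R ∩ Q' = {6, 13}
((Q ∩ (P ∪ Q)) ∖ (P ∪ R)) ∖ (R ∩ Q') = {1, 3, 7, 9}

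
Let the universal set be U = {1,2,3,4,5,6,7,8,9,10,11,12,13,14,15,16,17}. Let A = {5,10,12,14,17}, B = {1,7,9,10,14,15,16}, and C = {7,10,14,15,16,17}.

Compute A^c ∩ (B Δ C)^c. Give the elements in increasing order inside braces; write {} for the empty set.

A^c = {1,2,3,4,6,7,8,9,11,13,15,16}
B Δ C = {1,9,17}
(B Δ C)^c = {2,3,4,5,6,7,8,10,11,12,13,14,15,16}
A^c ∩ (B Δ C)^c = {2,3,4,6,7,8,11,13,15,16}

{2,3,4,6,7,8,11,13,15,16}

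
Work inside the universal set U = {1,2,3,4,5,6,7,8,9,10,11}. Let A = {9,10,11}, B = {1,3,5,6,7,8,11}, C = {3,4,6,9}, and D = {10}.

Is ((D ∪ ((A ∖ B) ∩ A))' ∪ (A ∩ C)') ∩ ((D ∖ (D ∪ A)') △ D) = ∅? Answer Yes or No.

Yes

A ∖ B = {9,10}
(A ∖ B) ∩ A = {9,10}
D ∪ ((A ∖ B) ∩ A) = {9,10}
(D ∪ ((A ∖ B) ∩ A))' = {1,2,3,4,5,6,7,8,11}
A ∩ C = {9}
(A ∩ C)' = {1,2,3,4,5,6,7,8,10,11}
(D ∪ ((A ∖ B) ∩ A))' ∪ (A ∩ C)' = {1,2,3,4,5,6,7,8,10,11}
D ∪ A = {9,10,11}
(D ∪ A)' = {1,2,3,4,5,6,7,8}
D ∖ (D ∪ A)' = {10}
(D ∖ (D ∪ A)') △ D = {}
{1,2,3,4,5,6,7,8,10,11} and {} share no elements.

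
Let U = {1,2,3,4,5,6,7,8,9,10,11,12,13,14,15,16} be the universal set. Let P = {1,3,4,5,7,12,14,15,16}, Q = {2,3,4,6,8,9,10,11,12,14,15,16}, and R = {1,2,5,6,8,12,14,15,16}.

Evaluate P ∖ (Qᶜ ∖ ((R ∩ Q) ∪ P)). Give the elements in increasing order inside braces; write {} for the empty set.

Qᶜ = {1,5,7,13}
R ∩ Q = {2,6,8,12,14,15,16}
(R ∩ Q) ∪ P = {1,2,3,4,5,6,7,8,12,14,15,16}
Qᶜ ∖ ((R ∩ Q) ∪ P) = {13}
P ∖ (Qᶜ ∖ ((R ∩ Q) ∪ P)) = {1,3,4,5,7,12,14,15,16}

{1,3,4,5,7,12,14,15,16}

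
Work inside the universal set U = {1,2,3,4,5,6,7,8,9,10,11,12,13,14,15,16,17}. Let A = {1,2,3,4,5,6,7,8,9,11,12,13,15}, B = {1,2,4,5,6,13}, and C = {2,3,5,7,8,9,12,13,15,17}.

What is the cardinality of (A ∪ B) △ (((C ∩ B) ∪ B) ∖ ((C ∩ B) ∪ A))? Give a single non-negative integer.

13

A ∪ B = {1,2,3,4,5,6,7,8,9,11,12,13,15}
C ∩ B = {2,5,13}
(C ∩ B) ∪ B = {1,2,4,5,6,13}
(C ∩ B) ∪ A = {1,2,3,4,5,6,7,8,9,11,12,13,15}
((C ∩ B) ∪ B) ∖ ((C ∩ B) ∪ A) = {}
(A ∪ B) △ (((C ∩ B) ∪ B) ∖ ((C ∩ B) ∪ A)) = {1,2,3,4,5,6,7,8,9,11,12,13,15}
|(A ∪ B) △ (((C ∩ B) ∪ B) ∖ ((C ∩ B) ∪ A))| = 13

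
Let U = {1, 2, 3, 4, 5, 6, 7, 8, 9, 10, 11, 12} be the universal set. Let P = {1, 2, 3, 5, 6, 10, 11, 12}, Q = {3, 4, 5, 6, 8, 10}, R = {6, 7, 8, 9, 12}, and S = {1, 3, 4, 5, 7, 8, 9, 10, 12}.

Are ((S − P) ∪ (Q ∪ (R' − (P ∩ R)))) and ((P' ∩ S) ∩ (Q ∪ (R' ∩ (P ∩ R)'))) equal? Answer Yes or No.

S − P = {4, 7, 8, 9}
R' = {1, 2, 3, 4, 5, 10, 11}
P ∩ R = {6, 12}
R' − (P ∩ R) = {1, 2, 3, 4, 5, 10, 11}
Q ∪ (R' − (P ∩ R)) = {1, 2, 3, 4, 5, 6, 8, 10, 11}
(S − P) ∪ (Q ∪ (R' − (P ∩ R))) = {1, 2, 3, 4, 5, 6, 7, 8, 9, 10, 11}
P' = {4, 7, 8, 9}
P' ∩ S = {4, 7, 8, 9}
(P ∩ R)' = {1, 2, 3, 4, 5, 7, 8, 9, 10, 11}
R' ∩ (P ∩ R)' = {1, 2, 3, 4, 5, 10, 11}
Q ∪ (R' ∩ (P ∩ R)') = {1, 2, 3, 4, 5, 6, 8, 10, 11}
(P' ∩ S) ∩ (Q ∪ (R' ∩ (P ∩ R)')) = {4, 8}
1 ∈ (S − P) ∪ (Q ∪ (R' − (P ∩ R))) but 1 ∉ (P' ∩ S) ∩ (Q ∪ (R' ∩ (P ∩ R)')), so they differ.

No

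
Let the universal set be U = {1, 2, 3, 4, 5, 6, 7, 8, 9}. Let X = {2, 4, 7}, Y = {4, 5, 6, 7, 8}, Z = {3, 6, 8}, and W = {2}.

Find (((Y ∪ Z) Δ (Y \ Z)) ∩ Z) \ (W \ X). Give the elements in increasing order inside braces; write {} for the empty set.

{3, 6, 8}

Y ∪ Z = {3, 4, 5, 6, 7, 8}
Y \ Z = {4, 5, 7}
(Y ∪ Z) Δ (Y \ Z) = {3, 6, 8}
((Y ∪ Z) Δ (Y \ Z)) ∩ Z = {3, 6, 8}
W \ X = {}
(((Y ∪ Z) Δ (Y \ Z)) ∩ Z) \ (W \ X) = {3, 6, 8}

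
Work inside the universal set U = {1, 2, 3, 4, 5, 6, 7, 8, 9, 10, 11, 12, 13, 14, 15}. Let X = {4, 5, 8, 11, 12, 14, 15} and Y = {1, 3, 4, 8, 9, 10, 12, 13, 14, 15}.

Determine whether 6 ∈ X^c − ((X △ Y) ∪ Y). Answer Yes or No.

6 ∉ X, so 6 ∈ X^c
6 ∉ X and 6 ∉ Y, so 6 ∉ X △ Y
6 ∉ (X △ Y) and 6 ∉ Y, so 6 ∉ (X △ Y) ∪ Y
6 ∈ X^c and 6 ∉ ((X △ Y) ∪ Y), so 6 ∈ X^c − ((X △ Y) ∪ Y)

Yes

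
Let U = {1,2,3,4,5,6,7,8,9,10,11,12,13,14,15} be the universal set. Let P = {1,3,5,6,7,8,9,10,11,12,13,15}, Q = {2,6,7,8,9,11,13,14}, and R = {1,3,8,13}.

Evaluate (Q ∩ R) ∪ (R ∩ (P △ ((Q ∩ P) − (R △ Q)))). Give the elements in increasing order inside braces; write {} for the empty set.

{1,3,8,13}

Q ∩ R = {8,13}
Q ∩ P = {6,7,8,9,11,13}
R △ Q = {1,2,3,6,7,9,11,14}
(Q ∩ P) − (R △ Q) = {8,13}
P △ ((Q ∩ P) − (R △ Q)) = {1,3,5,6,7,9,10,11,12,15}
R ∩ (P △ ((Q ∩ P) − (R △ Q))) = {1,3}
(Q ∩ R) ∪ (R ∩ (P △ ((Q ∩ P) − (R △ Q)))) = {1,3,8,13}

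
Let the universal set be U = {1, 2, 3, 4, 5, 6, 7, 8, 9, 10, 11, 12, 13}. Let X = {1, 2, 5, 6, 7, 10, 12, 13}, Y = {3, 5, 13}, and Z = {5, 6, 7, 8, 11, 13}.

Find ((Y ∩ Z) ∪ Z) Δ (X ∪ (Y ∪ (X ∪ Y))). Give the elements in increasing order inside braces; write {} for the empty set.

{1, 2, 3, 8, 10, 11, 12}

Y ∩ Z = {5, 13}
(Y ∩ Z) ∪ Z = {5, 6, 7, 8, 11, 13}
X ∪ Y = {1, 2, 3, 5, 6, 7, 10, 12, 13}
Y ∪ (X ∪ Y) = {1, 2, 3, 5, 6, 7, 10, 12, 13}
X ∪ (Y ∪ (X ∪ Y)) = {1, 2, 3, 5, 6, 7, 10, 12, 13}
((Y ∩ Z) ∪ Z) Δ (X ∪ (Y ∪ (X ∪ Y))) = {1, 2, 3, 8, 10, 11, 12}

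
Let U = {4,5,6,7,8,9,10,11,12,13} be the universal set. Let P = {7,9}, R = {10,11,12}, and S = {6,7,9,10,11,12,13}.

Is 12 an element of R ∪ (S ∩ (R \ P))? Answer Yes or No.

12 ∈ R and 12 ∉ P, so 12 ∈ R \ P
12 ∈ S and 12 ∈ (R \ P), so 12 ∈ S ∩ (R \ P)
12 ∈ R and 12 ∈ (S ∩ (R \ P)), so 12 ∈ R ∪ (S ∩ (R \ P))

Yes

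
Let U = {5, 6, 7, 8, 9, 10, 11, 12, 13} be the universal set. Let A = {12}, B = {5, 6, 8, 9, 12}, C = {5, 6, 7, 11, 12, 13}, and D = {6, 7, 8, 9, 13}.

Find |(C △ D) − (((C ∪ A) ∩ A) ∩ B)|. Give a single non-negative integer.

4

C △ D = {5, 8, 9, 11, 12}
C ∪ A = {5, 6, 7, 11, 12, 13}
(C ∪ A) ∩ A = {12}
((C ∪ A) ∩ A) ∩ B = {12}
(C △ D) − (((C ∪ A) ∩ A) ∩ B) = {5, 8, 9, 11}
|(C △ D) − (((C ∪ A) ∩ A) ∩ B)| = 4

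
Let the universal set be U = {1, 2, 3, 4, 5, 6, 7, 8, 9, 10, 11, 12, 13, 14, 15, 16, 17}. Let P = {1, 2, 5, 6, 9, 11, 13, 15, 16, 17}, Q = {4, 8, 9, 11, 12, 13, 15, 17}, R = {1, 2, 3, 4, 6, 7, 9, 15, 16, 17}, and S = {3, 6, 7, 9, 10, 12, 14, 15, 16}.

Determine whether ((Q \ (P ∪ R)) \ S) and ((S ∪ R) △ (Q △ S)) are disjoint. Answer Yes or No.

P ∪ R = {1, 2, 3, 4, 5, 6, 7, 9, 11, 13, 15, 16, 17}
Q \ (P ∪ R) = {8, 12}
(Q \ (P ∪ R)) \ S = {8}
S ∪ R = {1, 2, 3, 4, 6, 7, 9, 10, 12, 14, 15, 16, 17}
Q △ S = {3, 4, 6, 7, 8, 10, 11, 13, 14, 16, 17}
(S ∪ R) △ (Q △ S) = {1, 2, 8, 9, 11, 12, 13, 15}
8 lies in both, so they are not disjoint.

No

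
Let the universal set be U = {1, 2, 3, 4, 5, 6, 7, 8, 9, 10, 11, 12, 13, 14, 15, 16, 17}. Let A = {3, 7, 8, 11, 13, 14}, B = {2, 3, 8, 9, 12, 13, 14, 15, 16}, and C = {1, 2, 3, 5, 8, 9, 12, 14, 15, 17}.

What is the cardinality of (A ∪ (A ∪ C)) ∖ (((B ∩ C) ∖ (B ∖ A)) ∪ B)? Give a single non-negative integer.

A ∪ C = {1, 2, 3, 5, 7, 8, 9, 11, 12, 13, 14, 15, 17}
A ∪ (A ∪ C) = {1, 2, 3, 5, 7, 8, 9, 11, 12, 13, 14, 15, 17}
B ∩ C = {2, 3, 8, 9, 12, 14, 15}
B ∖ A = {2, 9, 12, 15, 16}
(B ∩ C) ∖ (B ∖ A) = {3, 8, 14}
((B ∩ C) ∖ (B ∖ A)) ∪ B = {2, 3, 8, 9, 12, 13, 14, 15, 16}
(A ∪ (A ∪ C)) ∖ (((B ∩ C) ∖ (B ∖ A)) ∪ B) = {1, 5, 7, 11, 17}
|(A ∪ (A ∪ C)) ∖ (((B ∩ C) ∖ (B ∖ A)) ∪ B)| = 5

5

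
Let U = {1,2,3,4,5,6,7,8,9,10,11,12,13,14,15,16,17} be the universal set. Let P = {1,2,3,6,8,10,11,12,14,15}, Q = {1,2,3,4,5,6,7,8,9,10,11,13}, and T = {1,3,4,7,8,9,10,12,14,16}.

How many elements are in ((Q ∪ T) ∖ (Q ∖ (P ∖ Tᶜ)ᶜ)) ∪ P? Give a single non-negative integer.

16

Q ∪ T = {1,2,3,4,5,6,7,8,9,10,11,12,13,14,16}
Tᶜ = {2,5,6,11,13,15,17}
P ∖ Tᶜ = {1,3,8,10,12,14}
(P ∖ Tᶜ)ᶜ = {2,4,5,6,7,9,11,13,15,16,17}
Q ∖ (P ∖ Tᶜ)ᶜ = {1,3,8,10}
(Q ∪ T) ∖ (Q ∖ (P ∖ Tᶜ)ᶜ) = {2,4,5,6,7,9,11,12,13,14,16}
((Q ∪ T) ∖ (Q ∖ (P ∖ Tᶜ)ᶜ)) ∪ P = {1,2,3,4,5,6,7,8,9,10,11,12,13,14,15,16}
|((Q ∪ T) ∖ (Q ∖ (P ∖ Tᶜ)ᶜ)) ∪ P| = 16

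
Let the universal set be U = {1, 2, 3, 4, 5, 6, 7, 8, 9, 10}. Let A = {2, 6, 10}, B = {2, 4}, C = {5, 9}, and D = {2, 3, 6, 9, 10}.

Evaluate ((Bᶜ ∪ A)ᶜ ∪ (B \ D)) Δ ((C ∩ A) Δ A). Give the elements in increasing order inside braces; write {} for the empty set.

{2, 4, 6, 10}

Bᶜ = {1, 3, 5, 6, 7, 8, 9, 10}
Bᶜ ∪ A = {1, 2, 3, 5, 6, 7, 8, 9, 10}
(Bᶜ ∪ A)ᶜ = {4}
B \ D = {4}
(Bᶜ ∪ A)ᶜ ∪ (B \ D) = {4}
C ∩ A = {}
(C ∩ A) Δ A = {2, 6, 10}
((Bᶜ ∪ A)ᶜ ∪ (B \ D)) Δ ((C ∩ A) Δ A) = {2, 4, 6, 10}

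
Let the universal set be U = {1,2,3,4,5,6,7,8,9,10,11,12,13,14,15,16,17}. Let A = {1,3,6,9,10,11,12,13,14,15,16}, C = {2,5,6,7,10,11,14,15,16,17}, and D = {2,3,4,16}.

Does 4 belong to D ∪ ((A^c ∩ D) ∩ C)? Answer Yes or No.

4 ∉ A, so 4 ∈ A^c
4 ∈ A^c and 4 ∈ D, so 4 ∈ A^c ∩ D
4 ∈ (A^c ∩ D) and 4 ∉ C, so 4 ∉ (A^c ∩ D) ∩ C
4 ∈ D and 4 ∉ ((A^c ∩ D) ∩ C), so 4 ∈ D ∪ ((A^c ∩ D) ∩ C)

Yes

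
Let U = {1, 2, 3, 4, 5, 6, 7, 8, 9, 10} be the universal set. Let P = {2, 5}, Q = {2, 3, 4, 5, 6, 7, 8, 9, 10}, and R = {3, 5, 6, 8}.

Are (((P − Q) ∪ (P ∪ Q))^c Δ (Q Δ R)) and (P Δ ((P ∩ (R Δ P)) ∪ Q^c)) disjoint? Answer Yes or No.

No

P − Q = {}
P ∪ Q = {2, 3, 4, 5, 6, 7, 8, 9, 10}
(P − Q) ∪ (P ∪ Q) = {2, 3, 4, 5, 6, 7, 8, 9, 10}
((P − Q) ∪ (P ∪ Q))^c = {1}
Q Δ R = {2, 4, 7, 9, 10}
((P − Q) ∪ (P ∪ Q))^c Δ (Q Δ R) = {1, 2, 4, 7, 9, 10}
R Δ P = {2, 3, 6, 8}
P ∩ (R Δ P) = {2}
Q^c = {1}
(P ∩ (R Δ P)) ∪ Q^c = {1, 2}
P Δ ((P ∩ (R Δ P)) ∪ Q^c) = {1, 5}
1 lies in both, so they are not disjoint.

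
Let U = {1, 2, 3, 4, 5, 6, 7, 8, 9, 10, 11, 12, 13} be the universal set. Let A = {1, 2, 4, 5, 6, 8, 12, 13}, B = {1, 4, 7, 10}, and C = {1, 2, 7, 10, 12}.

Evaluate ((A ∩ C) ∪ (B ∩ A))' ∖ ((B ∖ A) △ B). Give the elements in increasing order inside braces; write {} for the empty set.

{3, 5, 6, 7, 8, 9, 10, 11, 13}

A ∩ C = {1, 2, 12}
B ∩ A = {1, 4}
(A ∩ C) ∪ (B ∩ A) = {1, 2, 4, 12}
((A ∩ C) ∪ (B ∩ A))' = {3, 5, 6, 7, 8, 9, 10, 11, 13}
B ∖ A = {7, 10}
(B ∖ A) △ B = {1, 4}
((A ∩ C) ∪ (B ∩ A))' ∖ ((B ∖ A) △ B) = {3, 5, 6, 7, 8, 9, 10, 11, 13}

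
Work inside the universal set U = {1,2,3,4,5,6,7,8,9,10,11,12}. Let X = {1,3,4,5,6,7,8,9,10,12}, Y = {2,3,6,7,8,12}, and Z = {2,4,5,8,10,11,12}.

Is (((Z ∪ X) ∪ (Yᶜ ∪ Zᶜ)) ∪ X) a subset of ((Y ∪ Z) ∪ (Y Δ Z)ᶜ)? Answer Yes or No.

Z ∪ X = {1,2,3,4,5,6,7,8,9,10,11,12}
Yᶜ = {1,4,5,9,10,11}
Zᶜ = {1,3,6,7,9}
Yᶜ ∪ Zᶜ = {1,3,4,5,6,7,9,10,11}
(Z ∪ X) ∪ (Yᶜ ∪ Zᶜ) = {1,2,3,4,5,6,7,8,9,10,11,12}
((Z ∪ X) ∪ (Yᶜ ∪ Zᶜ)) ∪ X = {1,2,3,4,5,6,7,8,9,10,11,12}
Y ∪ Z = {2,3,4,5,6,7,8,10,11,12}
Y Δ Z = {3,4,5,6,7,10,11}
(Y Δ Z)ᶜ = {1,2,8,9,12}
(Y ∪ Z) ∪ (Y Δ Z)ᶜ = {1,2,3,4,5,6,7,8,9,10,11,12}
Every element of {1,2,3,4,5,6,7,8,9,10,11,12} is in {1,2,3,4,5,6,7,8,9,10,11,12}, so ((Z ∪ X) ∪ (Yᶜ ∪ Zᶜ)) ∪ X ⊆ (Y ∪ Z) ∪ (Y Δ Z)ᶜ.

Yes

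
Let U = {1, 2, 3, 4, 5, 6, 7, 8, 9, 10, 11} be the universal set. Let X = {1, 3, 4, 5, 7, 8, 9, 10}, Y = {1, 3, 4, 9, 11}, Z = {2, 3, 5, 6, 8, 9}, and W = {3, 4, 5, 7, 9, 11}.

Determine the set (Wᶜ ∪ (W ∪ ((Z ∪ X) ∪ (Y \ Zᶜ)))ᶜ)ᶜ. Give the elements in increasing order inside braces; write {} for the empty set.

Wᶜ = {1, 2, 6, 8, 10}
Z ∪ X = {1, 2, 3, 4, 5, 6, 7, 8, 9, 10}
Zᶜ = {1, 4, 7, 10, 11}
Y \ Zᶜ = {3, 9}
(Z ∪ X) ∪ (Y \ Zᶜ) = {1, 2, 3, 4, 5, 6, 7, 8, 9, 10}
W ∪ ((Z ∪ X) ∪ (Y \ Zᶜ)) = {1, 2, 3, 4, 5, 6, 7, 8, 9, 10, 11}
(W ∪ ((Z ∪ X) ∪ (Y \ Zᶜ)))ᶜ = {}
Wᶜ ∪ (W ∪ ((Z ∪ X) ∪ (Y \ Zᶜ)))ᶜ = {1, 2, 6, 8, 10}
(Wᶜ ∪ (W ∪ ((Z ∪ X) ∪ (Y \ Zᶜ)))ᶜ)ᶜ = {3, 4, 5, 7, 9, 11}

{3, 4, 5, 7, 9, 11}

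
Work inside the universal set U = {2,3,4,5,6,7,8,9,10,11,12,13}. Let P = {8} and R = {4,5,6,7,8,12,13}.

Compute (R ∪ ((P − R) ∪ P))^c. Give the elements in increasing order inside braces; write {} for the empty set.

{2,3,9,10,11}

P − R = {}
(P − R) ∪ P = {8}
R ∪ ((P − R) ∪ P) = {4,5,6,7,8,12,13}
(R ∪ ((P − R) ∪ P))^c = {2,3,9,10,11}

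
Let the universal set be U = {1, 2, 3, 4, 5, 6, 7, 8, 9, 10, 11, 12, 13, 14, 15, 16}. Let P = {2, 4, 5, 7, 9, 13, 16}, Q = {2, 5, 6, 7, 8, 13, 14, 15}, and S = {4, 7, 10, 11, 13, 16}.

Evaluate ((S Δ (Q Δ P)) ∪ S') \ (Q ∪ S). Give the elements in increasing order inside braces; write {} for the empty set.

Q Δ P = {4, 6, 8, 9, 14, 15, 16}
S Δ (Q Δ P) = {6, 7, 8, 9, 10, 11, 13, 14, 15}
S' = {1, 2, 3, 5, 6, 8, 9, 12, 14, 15}
(S Δ (Q Δ P)) ∪ S' = {1, 2, 3, 5, 6, 7, 8, 9, 10, 11, 12, 13, 14, 15}
Q ∪ S = {2, 4, 5, 6, 7, 8, 10, 11, 13, 14, 15, 16}
((S Δ (Q Δ P)) ∪ S') \ (Q ∪ S) = {1, 3, 9, 12}

{1, 3, 9, 12}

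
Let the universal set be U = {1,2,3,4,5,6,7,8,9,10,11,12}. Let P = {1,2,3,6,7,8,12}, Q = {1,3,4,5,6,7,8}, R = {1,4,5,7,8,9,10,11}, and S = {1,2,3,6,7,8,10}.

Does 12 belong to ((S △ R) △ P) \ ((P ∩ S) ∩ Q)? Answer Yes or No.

Yes

12 ∉ S and 12 ∉ R, so 12 ∉ S △ R
12 ∉ (S △ R) and 12 ∈ P, so 12 ∈ (S △ R) △ P
12 ∈ P and 12 ∉ S, so 12 ∉ P ∩ S
12 ∉ (P ∩ S) and 12 ∉ Q, so 12 ∉ (P ∩ S) ∩ Q
12 ∈ ((S △ R) △ P) and 12 ∉ ((P ∩ S) ∩ Q), so 12 ∈ ((S △ R) △ P) \ ((P ∩ S) ∩ Q)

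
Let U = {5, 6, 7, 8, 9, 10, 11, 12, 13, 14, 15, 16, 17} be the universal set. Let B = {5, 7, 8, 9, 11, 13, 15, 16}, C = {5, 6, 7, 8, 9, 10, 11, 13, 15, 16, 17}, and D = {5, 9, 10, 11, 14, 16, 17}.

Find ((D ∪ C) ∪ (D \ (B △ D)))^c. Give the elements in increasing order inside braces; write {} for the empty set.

D ∪ C = {5, 6, 7, 8, 9, 10, 11, 13, 14, 15, 16, 17}
B △ D = {7, 8, 10, 13, 14, 15, 17}
D \ (B △ D) = {5, 9, 11, 16}
(D ∪ C) ∪ (D \ (B △ D)) = {5, 6, 7, 8, 9, 10, 11, 13, 14, 15, 16, 17}
((D ∪ C) ∪ (D \ (B △ D)))^c = {12}

{12}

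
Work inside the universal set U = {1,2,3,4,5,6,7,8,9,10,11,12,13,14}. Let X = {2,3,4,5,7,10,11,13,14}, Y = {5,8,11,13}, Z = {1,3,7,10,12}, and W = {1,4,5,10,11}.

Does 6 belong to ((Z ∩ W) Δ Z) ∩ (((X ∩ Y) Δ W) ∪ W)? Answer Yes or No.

No

6 ∉ Z and 6 ∉ W, so 6 ∉ Z ∩ W
6 ∉ (Z ∩ W) and 6 ∉ Z, so 6 ∉ (Z ∩ W) Δ Z
6 ∉ X and 6 ∉ Y, so 6 ∉ X ∩ Y
6 ∉ (X ∩ Y) and 6 ∉ W, so 6 ∉ (X ∩ Y) Δ W
6 ∉ ((X ∩ Y) Δ W) and 6 ∉ W, so 6 ∉ ((X ∩ Y) Δ W) ∪ W
6 ∉ ((Z ∩ W) Δ Z) and 6 ∉ (((X ∩ Y) Δ W) ∪ W), so 6 ∉ ((Z ∩ W) Δ Z) ∩ (((X ∩ Y) Δ W) ∪ W)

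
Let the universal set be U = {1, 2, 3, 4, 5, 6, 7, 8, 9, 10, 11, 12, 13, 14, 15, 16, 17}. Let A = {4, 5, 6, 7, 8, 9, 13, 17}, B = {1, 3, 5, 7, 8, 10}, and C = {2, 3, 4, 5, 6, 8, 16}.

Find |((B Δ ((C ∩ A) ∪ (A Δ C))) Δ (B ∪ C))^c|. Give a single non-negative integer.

C ∩ A = {4, 5, 6, 8}
A Δ C = {2, 3, 7, 9, 13, 16, 17}
(C ∩ A) ∪ (A Δ C) = {2, 3, 4, 5, 6, 7, 8, 9, 13, 16, 17}
B Δ ((C ∩ A) ∪ (A Δ C)) = {1, 2, 4, 6, 9, 10, 13, 16, 17}
B ∪ C = {1, 2, 3, 4, 5, 6, 7, 8, 10, 16}
(B Δ ((C ∩ A) ∪ (A Δ C))) Δ (B ∪ C) = {3, 5, 7, 8, 9, 13, 17}
((B Δ ((C ∩ A) ∪ (A Δ C))) Δ (B ∪ C))^c = {1, 2, 4, 6, 10, 11, 12, 14, 15, 16}
|((B Δ ((C ∩ A) ∪ (A Δ C))) Δ (B ∪ C))^c| = 10

10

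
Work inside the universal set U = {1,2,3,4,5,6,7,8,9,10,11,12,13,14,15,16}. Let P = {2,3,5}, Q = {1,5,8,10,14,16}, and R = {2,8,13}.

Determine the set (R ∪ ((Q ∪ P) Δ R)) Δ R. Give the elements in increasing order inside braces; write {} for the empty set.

Q ∪ P = {1,2,3,5,8,10,14,16}
(Q ∪ P) Δ R = {1,3,5,10,13,14,16}
R ∪ ((Q ∪ P) Δ R) = {1,2,3,5,8,10,13,14,16}
(R ∪ ((Q ∪ P) Δ R)) Δ R = {1,3,5,10,14,16}

{1,3,5,10,14,16}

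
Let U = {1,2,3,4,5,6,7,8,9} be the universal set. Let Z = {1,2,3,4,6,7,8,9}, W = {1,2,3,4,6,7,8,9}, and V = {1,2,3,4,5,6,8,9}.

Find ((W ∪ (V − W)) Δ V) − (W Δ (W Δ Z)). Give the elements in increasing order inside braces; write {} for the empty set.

V − W = {5}
W ∪ (V − W) = {1,2,3,4,5,6,7,8,9}
(W ∪ (V − W)) Δ V = {7}
W Δ Z = {}
W Δ (W Δ Z) = {1,2,3,4,6,7,8,9}
((W ∪ (V − W)) Δ V) − (W Δ (W Δ Z)) = {}

{}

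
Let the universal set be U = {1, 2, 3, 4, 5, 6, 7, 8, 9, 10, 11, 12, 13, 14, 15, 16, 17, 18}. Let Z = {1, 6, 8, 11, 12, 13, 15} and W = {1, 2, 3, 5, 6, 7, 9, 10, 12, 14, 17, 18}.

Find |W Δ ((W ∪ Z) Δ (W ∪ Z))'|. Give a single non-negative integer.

W ∪ Z = {1, 2, 3, 5, 6, 7, 8, 9, 10, 11, 12, 13, 14, 15, 17, 18}
(W ∪ Z) Δ (W ∪ Z) = {}
((W ∪ Z) Δ (W ∪ Z))' = {1, 2, 3, 4, 5, 6, 7, 8, 9, 10, 11, 12, 13, 14, 15, 16, 17, 18}
W Δ ((W ∪ Z) Δ (W ∪ Z))' = {4, 8, 11, 13, 15, 16}
|W Δ ((W ∪ Z) Δ (W ∪ Z))'| = 6

6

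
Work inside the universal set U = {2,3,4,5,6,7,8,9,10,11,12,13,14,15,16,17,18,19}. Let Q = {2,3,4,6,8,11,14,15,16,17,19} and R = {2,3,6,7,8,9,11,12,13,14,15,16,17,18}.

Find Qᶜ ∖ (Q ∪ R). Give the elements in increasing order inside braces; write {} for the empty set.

{5,10}

Qᶜ = {5,7,9,10,12,13,18}
Q ∪ R = {2,3,4,6,7,8,9,11,12,13,14,15,16,17,18,19}
Qᶜ ∖ (Q ∪ R) = {5,10}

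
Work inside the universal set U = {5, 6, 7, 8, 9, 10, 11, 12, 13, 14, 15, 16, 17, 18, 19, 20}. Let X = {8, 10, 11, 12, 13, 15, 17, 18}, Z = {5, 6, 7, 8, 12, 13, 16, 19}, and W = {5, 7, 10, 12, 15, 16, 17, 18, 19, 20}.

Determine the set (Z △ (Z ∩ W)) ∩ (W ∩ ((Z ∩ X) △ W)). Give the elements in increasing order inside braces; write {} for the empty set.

{}

Z ∩ W = {5, 7, 12, 16, 19}
Z △ (Z ∩ W) = {6, 8, 13}
Z ∩ X = {8, 12, 13}
(Z ∩ X) △ W = {5, 7, 8, 10, 13, 15, 16, 17, 18, 19, 20}
W ∩ ((Z ∩ X) △ W) = {5, 7, 10, 15, 16, 17, 18, 19, 20}
(Z △ (Z ∩ W)) ∩ (W ∩ ((Z ∩ X) △ W)) = {}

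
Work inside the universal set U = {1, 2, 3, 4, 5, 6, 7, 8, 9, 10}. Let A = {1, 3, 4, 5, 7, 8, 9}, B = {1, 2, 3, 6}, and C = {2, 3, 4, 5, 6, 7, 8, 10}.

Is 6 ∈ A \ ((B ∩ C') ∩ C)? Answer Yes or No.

No

6 ∈ C, so 6 ∉ C'
6 ∈ B and 6 ∉ C', so 6 ∉ B ∩ C'
6 ∉ (B ∩ C') and 6 ∈ C, so 6 ∉ (B ∩ C') ∩ C
6 ∉ A and 6 ∉ ((B ∩ C') ∩ C), so 6 ∉ A \ ((B ∩ C') ∩ C)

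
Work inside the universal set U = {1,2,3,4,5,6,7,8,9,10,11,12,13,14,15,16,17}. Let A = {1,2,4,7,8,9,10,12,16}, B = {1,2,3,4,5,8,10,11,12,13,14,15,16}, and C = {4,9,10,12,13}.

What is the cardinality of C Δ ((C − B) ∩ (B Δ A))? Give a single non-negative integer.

4

C − B = {9}
B Δ A = {3,5,7,9,11,13,14,15}
(C − B) ∩ (B Δ A) = {9}
C Δ ((C − B) ∩ (B Δ A)) = {4,10,12,13}
|C Δ ((C − B) ∩ (B Δ A))| = 4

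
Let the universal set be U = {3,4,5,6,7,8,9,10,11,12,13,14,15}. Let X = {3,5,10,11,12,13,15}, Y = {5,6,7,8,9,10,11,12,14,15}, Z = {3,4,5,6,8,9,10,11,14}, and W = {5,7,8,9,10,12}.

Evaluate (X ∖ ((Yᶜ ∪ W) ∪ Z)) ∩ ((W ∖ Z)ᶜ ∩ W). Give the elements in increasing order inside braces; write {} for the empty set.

Yᶜ = {3,4,13}
Yᶜ ∪ W = {3,4,5,7,8,9,10,12,13}
(Yᶜ ∪ W) ∪ Z = {3,4,5,6,7,8,9,10,11,12,13,14}
X ∖ ((Yᶜ ∪ W) ∪ Z) = {15}
W ∖ Z = {7,12}
(W ∖ Z)ᶜ = {3,4,5,6,8,9,10,11,13,14,15}
(W ∖ Z)ᶜ ∩ W = {5,8,9,10}
(X ∖ ((Yᶜ ∪ W) ∪ Z)) ∩ ((W ∖ Z)ᶜ ∩ W) = {}

{}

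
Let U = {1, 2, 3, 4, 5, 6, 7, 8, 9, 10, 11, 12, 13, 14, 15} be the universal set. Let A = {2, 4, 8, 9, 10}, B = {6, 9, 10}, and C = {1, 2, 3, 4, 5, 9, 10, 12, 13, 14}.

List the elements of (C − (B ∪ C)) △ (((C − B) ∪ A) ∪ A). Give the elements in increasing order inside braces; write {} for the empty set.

{1, 2, 3, 4, 5, 8, 9, 10, 12, 13, 14}

B ∪ C = {1, 2, 3, 4, 5, 6, 9, 10, 12, 13, 14}
C − (B ∪ C) = {}
C − B = {1, 2, 3, 4, 5, 12, 13, 14}
(C − B) ∪ A = {1, 2, 3, 4, 5, 8, 9, 10, 12, 13, 14}
((C − B) ∪ A) ∪ A = {1, 2, 3, 4, 5, 8, 9, 10, 12, 13, 14}
(C − (B ∪ C)) △ (((C − B) ∪ A) ∪ A) = {1, 2, 3, 4, 5, 8, 9, 10, 12, 13, 14}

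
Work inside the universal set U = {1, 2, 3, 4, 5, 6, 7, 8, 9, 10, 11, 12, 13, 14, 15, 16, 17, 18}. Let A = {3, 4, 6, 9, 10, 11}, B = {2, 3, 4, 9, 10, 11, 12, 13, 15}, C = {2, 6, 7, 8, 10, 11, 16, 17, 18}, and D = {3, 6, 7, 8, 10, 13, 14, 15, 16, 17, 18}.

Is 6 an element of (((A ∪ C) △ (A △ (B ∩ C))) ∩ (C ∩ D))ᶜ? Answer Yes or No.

Yes

6 ∈ A and 6 ∈ C, so 6 ∈ A ∪ C
6 ∉ B and 6 ∈ C, so 6 ∉ B ∩ C
6 ∈ A and 6 ∉ (B ∩ C), so 6 ∈ A △ (B ∩ C)
6 ∈ (A ∪ C) and 6 ∈ (A △ (B ∩ C)), so 6 ∉ (A ∪ C) △ (A △ (B ∩ C))
6 ∈ C and 6 ∈ D, so 6 ∈ C ∩ D
6 ∉ ((A ∪ C) △ (A △ (B ∩ C))) and 6 ∈ (C ∩ D), so 6 ∉ ((A ∪ C) △ (A △ (B ∩ C))) ∩ (C ∩ D)
6 ∈ (((A ∪ C) △ (A △ (B ∩ C))) ∩ (C ∩ D))ᶜ since 6 ∉ (((A ∪ C) △ (A △ (B ∩ C))) ∩ (C ∩ D))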